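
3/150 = 1/50=   0.02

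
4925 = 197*25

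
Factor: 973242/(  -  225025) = - 2^1*3^3*5^ (-2) * 67^1 * 269^1 * 9001^(-1)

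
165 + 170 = 335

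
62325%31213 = 31112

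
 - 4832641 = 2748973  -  7581614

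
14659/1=14659 = 14659.00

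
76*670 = 50920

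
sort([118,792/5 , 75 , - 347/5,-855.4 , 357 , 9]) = [-855.4, - 347/5, 9, 75, 118,792/5, 357] 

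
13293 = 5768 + 7525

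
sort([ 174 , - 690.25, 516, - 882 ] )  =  [ - 882, - 690.25,174, 516]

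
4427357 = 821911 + 3605446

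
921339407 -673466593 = 247872814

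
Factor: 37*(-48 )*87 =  - 2^4 * 3^2*29^1*37^1=- 154512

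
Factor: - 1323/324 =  - 2^( - 2 )*3^ ( - 1)*7^2 = - 49/12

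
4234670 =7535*562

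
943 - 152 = 791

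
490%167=156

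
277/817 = 277/817 = 0.34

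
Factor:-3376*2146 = - 2^5*29^1 * 37^1*211^1   =  - 7244896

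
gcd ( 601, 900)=1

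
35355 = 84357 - 49002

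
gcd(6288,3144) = 3144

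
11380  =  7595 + 3785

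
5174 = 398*13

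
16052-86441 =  - 70389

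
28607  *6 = 171642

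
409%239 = 170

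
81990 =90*911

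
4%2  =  0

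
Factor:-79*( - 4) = 316 = 2^2 * 79^1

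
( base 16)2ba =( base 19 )1he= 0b1010111010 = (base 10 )698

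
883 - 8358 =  - 7475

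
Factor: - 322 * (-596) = 191912=2^3*7^1 * 23^1* 149^1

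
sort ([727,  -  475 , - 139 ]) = [ - 475, - 139, 727 ] 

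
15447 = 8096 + 7351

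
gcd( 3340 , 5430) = 10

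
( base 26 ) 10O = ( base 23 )17A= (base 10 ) 700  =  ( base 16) 2BC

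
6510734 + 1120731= 7631465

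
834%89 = 33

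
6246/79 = 79 + 5/79 = 79.06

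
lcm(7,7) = 7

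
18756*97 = 1819332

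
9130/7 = 1304 + 2/7 = 1304.29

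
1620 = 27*60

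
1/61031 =1/61031 =0.00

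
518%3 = 2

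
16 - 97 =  - 81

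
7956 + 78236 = 86192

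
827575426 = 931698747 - 104123321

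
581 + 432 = 1013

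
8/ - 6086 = -1  +  3039/3043   =  -0.00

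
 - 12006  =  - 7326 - 4680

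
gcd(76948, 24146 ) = 2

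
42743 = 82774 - 40031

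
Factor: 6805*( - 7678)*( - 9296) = 2^5*5^1*7^1*11^1*83^1 * 349^1*1361^1 = 485704751840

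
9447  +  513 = 9960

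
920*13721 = 12623320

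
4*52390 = 209560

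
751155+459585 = 1210740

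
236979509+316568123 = 553547632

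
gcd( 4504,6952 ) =8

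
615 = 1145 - 530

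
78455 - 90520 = -12065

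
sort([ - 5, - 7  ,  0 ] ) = [ - 7, - 5, 0 ]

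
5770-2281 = 3489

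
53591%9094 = 8121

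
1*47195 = 47195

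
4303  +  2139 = 6442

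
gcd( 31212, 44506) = 578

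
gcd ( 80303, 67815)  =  1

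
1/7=1/7 = 0.14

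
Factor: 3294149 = 541^1*6089^1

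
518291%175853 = 166585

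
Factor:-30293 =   -  30293^1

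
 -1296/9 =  - 144 = - 144.00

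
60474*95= 5745030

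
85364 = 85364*1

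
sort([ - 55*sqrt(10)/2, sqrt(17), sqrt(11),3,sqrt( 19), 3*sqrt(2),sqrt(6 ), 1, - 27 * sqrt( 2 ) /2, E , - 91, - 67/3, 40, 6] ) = [-91, - 55*sqrt( 10 ) /2,-67/3, - 27 * sqrt(2)/2, 1,  sqrt(6), E,3,sqrt(11),sqrt(17) , 3*sqrt(2), sqrt(19), 6 , 40 ]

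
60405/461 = 131+14/461 = 131.03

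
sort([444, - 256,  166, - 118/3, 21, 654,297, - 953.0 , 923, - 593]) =[ - 953.0,-593, - 256, - 118/3,21, 166,297,444, 654,923]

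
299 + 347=646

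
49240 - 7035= 42205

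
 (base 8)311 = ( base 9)243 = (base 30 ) 6L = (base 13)126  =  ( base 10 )201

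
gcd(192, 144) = 48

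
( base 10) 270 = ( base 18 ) F0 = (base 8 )416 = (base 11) 226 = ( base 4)10032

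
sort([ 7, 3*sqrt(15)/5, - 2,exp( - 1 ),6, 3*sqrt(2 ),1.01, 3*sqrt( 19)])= [ - 2, exp ( - 1) , 1.01,  3*sqrt(15 )/5,  3*sqrt( 2),6, 7, 3*sqrt(19)] 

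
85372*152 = 12976544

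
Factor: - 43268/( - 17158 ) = 2^1 *23^( - 1)*29^1 = 58/23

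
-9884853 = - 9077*1089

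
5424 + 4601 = 10025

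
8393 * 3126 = 26236518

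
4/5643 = 4/5643=0.00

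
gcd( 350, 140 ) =70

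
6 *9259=55554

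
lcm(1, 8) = 8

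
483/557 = 483/557= 0.87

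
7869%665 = 554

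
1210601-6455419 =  - 5244818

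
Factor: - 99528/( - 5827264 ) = 12441/728408 = 2^( - 3 )*3^1*11^1*13^1*29^1*83^( - 1)*1097^ ( - 1) 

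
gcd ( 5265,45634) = 1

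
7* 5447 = 38129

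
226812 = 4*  56703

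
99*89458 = 8856342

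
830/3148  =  415/1574 = 0.26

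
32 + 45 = 77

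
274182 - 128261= 145921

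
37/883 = 37/883   =  0.04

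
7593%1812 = 345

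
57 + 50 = 107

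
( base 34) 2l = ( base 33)2n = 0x59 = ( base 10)89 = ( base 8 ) 131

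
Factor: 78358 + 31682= 110040=2^3*3^1*5^1*7^1*131^1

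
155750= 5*31150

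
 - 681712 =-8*85214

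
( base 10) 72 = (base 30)2C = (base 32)28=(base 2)1001000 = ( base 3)2200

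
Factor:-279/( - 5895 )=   31/655 = 5^( - 1 )*31^1 * 131^( - 1) 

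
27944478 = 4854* 5757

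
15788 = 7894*2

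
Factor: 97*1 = 97^1 = 97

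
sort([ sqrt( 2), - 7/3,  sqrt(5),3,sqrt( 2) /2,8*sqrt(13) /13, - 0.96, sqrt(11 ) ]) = [ - 7/3,-0.96,sqrt ( 2)/2, sqrt( 2 ), 8*sqrt(13)/13, sqrt(5),  3,sqrt(11) ] 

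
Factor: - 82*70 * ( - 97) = 2^2*5^1*7^1 *41^1*97^1=556780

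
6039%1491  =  75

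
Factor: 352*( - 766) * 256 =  - 2^14*11^1*383^1 = - 69025792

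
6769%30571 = 6769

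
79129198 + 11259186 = 90388384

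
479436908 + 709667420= 1189104328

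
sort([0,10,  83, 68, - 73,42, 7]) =[ - 73, 0, 7, 10, 42  ,  68, 83 ] 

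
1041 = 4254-3213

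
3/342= 1/114 = 0.01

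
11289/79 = 11289/79 =142.90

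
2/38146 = 1/19073 = 0.00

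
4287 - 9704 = -5417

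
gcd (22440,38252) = 4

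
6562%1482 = 634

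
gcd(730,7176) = 2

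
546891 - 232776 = 314115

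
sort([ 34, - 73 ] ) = [- 73,34 ]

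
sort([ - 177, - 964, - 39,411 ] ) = [  -  964, - 177,-39,411] 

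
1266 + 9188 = 10454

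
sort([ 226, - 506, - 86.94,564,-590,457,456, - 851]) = [ - 851, - 590,-506,-86.94,226, 456,457 , 564]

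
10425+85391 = 95816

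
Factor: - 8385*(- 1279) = 3^1*5^1*13^1* 43^1 * 1279^1 = 10724415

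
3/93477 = 1/31159 = 0.00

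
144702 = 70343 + 74359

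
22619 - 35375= - 12756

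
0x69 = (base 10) 105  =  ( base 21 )50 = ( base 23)4D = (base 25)45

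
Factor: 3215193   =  3^1*17^1* 23^1*2741^1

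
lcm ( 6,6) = 6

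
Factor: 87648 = 2^5*3^1 * 11^1 * 83^1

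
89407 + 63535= 152942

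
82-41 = 41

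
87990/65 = 17598/13 = 1353.69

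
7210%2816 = 1578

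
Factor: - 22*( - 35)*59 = 45430 = 2^1*5^1 * 7^1*11^1*59^1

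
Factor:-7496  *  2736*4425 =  - 2^7*3^3*5^2*19^1*59^1*937^1= -90752572800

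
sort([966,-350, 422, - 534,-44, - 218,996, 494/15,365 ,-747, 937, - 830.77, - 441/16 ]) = [ - 830.77 ,-747,-534, - 350, - 218, - 44,- 441/16, 494/15, 365,422,937, 966, 996]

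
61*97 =5917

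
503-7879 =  - 7376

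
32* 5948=190336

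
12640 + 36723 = 49363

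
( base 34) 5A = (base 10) 180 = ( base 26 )6o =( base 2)10110100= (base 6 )500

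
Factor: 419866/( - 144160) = -233/80 = -2^( - 4) * 5^ ( - 1)*233^1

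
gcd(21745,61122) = 1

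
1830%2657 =1830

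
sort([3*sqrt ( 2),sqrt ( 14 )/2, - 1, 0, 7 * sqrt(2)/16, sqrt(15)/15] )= [  -  1,0, sqrt ( 15)/15, 7*sqrt( 2 ) /16,sqrt (14)/2,3*sqrt( 2) ]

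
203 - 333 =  - 130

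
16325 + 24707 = 41032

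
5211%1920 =1371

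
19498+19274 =38772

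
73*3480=254040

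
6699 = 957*7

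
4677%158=95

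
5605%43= 15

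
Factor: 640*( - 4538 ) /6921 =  - 2^8*3^( - 2 )*5^1*769^(  -  1 )*2269^1 = -  2904320/6921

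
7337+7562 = 14899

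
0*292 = 0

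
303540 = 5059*60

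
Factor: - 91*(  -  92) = 2^2*7^1 *13^1 * 23^1 = 8372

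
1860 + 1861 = 3721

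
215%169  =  46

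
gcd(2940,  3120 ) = 60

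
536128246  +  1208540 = 537336786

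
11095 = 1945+9150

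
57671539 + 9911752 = 67583291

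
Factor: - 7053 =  - 3^1*2351^1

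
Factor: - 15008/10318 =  - 16/11 = -2^4*11^( - 1 ) 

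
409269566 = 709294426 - 300024860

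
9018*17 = 153306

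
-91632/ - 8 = 11454/1 = 11454.00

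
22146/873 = 25+107/291 =25.37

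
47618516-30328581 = 17289935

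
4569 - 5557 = -988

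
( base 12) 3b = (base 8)57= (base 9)52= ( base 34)1D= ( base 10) 47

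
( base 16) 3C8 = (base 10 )968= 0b1111001000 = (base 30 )128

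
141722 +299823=441545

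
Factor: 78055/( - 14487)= -3^( - 1)*5^1*11^(  -  1)*67^1*233^1 * 439^( - 1) 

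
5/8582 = 5/8582 = 0.00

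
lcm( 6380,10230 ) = 593340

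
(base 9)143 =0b1111000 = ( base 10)120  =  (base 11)aa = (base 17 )71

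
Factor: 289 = 17^2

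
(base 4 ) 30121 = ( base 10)793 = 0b1100011001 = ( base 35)MN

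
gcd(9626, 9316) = 2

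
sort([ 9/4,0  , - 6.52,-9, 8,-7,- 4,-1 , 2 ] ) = [ - 9,  -  7,-6.52,-4, - 1,  0, 2, 9/4,8]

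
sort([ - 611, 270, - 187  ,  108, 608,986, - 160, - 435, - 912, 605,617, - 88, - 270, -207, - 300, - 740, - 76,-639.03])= [-912, - 740, - 639.03, - 611, - 435, - 300, - 270, - 207, - 187, - 160 , - 88, - 76 , 108, 270, 605,  608,  617,  986 ] 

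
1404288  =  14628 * 96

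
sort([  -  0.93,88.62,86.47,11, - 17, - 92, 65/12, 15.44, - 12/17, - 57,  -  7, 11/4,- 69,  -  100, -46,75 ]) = [ - 100, - 92, - 69, - 57 ,-46, - 17,-7, - 0.93,  -  12/17, 11/4, 65/12, 11,15.44, 75, 86.47,88.62 ]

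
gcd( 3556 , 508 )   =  508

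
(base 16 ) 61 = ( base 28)3d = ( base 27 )3g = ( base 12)81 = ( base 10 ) 97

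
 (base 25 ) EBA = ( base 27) cah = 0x234B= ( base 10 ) 9035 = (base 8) 21513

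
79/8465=79/8465 =0.01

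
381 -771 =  - 390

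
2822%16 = 6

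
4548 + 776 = 5324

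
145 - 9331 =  - 9186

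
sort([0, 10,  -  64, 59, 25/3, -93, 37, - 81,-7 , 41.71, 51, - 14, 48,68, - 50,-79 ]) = [-93 , - 81,  -  79,- 64 , - 50, -14,  -  7, 0,25/3, 10, 37, 41.71, 48, 51,59,68]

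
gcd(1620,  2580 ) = 60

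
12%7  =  5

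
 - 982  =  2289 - 3271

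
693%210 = 63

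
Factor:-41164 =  - 2^2  *41^1*251^1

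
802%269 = 264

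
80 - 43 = 37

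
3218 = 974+2244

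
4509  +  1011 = 5520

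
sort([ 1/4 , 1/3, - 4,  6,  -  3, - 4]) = [ - 4, - 4, - 3,1/4,  1/3, 6]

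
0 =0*96564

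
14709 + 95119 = 109828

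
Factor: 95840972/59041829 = 2^2*7^( -1)*11^(-3)*149^1*6337^( -1)*160807^1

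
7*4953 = 34671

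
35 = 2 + 33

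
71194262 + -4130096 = 67064166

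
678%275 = 128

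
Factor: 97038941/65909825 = 5^( - 2)*17^1*127^( -1) * 20759^( - 1)*5708173^1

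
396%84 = 60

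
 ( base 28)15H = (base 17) 346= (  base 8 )1655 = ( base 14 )4b3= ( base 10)941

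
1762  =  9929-8167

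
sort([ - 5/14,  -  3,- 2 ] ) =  [ - 3,-2,-5/14]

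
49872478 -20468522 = 29403956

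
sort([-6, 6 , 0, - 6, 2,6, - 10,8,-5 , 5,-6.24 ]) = [ - 10 , - 6.24,-6, - 6 , - 5,0 , 2, 5,6,6, 8]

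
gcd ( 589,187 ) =1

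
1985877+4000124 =5986001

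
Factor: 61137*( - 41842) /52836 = - 2^( - 1 )*3^1*7^( -1)*17^( - 1)*37^ ( - 1 )*6793^1*20921^1 =- 426349059/8806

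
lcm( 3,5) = 15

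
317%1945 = 317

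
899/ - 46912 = -899/46912 =- 0.02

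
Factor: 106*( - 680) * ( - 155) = 2^4*5^2*17^1*31^1*53^1 =11172400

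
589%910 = 589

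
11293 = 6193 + 5100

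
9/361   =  9/361 = 0.02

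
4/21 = 4/21 = 0.19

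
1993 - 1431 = 562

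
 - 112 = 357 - 469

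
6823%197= 125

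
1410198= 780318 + 629880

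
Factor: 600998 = 2^1*300499^1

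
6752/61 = 110 + 42/61 = 110.69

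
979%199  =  183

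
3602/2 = 1801 = 1801.00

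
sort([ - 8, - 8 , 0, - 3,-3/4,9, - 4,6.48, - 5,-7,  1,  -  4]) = [  -  8,-8, - 7 ,-5,  -  4,  -  4,-3, - 3/4,0,1,6.48,9] 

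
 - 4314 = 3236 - 7550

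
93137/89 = 1046 + 43/89 =1046.48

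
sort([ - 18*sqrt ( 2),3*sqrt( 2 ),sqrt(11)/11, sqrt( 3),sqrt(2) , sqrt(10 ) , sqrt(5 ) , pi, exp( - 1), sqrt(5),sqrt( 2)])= [ - 18*sqrt( 2 ),sqrt(11 ) /11,exp( - 1),sqrt(2 ),sqrt(2), sqrt(3),  sqrt(5),sqrt( 5), pi,sqrt(10), 3  *sqrt(2 )]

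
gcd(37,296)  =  37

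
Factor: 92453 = 59^1*1567^1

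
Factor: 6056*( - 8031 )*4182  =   - 203394647952 = - 2^4*3^2*17^1*41^1*757^1*2677^1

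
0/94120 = 0 = 0.00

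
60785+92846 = 153631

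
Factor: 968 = 2^3 * 11^2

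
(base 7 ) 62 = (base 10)44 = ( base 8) 54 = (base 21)22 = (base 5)134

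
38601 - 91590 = -52989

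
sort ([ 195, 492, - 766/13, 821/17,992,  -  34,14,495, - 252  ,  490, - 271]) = [ - 271, - 252, - 766/13, - 34 , 14,821/17, 195,490,492,495,992]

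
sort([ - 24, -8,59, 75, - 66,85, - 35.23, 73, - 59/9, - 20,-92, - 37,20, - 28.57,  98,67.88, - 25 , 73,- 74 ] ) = [ - 92, - 74,  -  66, - 37, - 35.23, - 28.57, - 25, - 24, - 20, - 8,-59/9, 20, 59,67.88, 73, 73,  75,85,  98]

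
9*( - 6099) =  - 54891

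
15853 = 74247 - 58394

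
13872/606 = 2312/101 = 22.89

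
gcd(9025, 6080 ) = 95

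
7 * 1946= 13622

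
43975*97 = 4265575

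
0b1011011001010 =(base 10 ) 5834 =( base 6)43002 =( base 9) 8002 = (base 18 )1002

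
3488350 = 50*69767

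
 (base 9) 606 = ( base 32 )fc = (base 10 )492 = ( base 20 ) 14C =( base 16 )1EC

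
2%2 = 0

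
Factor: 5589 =3^5*23^1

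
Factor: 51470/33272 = 2^( - 2 ) * 5^1*4159^( - 1 ) * 5147^1 = 25735/16636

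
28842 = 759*38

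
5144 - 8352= - 3208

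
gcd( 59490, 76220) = 10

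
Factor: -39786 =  - 2^1 *3^1*19^1 * 349^1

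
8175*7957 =65048475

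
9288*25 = 232200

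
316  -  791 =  - 475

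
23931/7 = 3418 + 5/7 = 3418.71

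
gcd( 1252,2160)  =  4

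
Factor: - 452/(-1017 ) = 4/9 = 2^2*3^( - 2)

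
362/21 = 17 +5/21=17.24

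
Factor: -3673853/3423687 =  - 3^(-1 )*17^1*197^1*1097^1*1141229^(-1)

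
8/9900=2/2475 = 0.00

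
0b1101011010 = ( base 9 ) 1153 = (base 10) 858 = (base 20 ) 22i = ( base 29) 10H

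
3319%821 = 35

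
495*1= 495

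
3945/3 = 1315= 1315.00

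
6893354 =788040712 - 781147358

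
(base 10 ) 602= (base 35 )h7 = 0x25A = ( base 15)2a2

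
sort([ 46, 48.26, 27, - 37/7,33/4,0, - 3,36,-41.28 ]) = [  -  41.28, -37/7, - 3,0,33/4, 27,36 , 46, 48.26 ] 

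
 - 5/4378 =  - 5/4378 = - 0.00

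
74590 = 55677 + 18913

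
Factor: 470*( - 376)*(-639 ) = 2^4*3^2*5^1*47^2*71^1=112924080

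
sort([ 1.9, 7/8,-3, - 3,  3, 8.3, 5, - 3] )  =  [ - 3, - 3,-3, 7/8, 1.9,3, 5, 8.3 ] 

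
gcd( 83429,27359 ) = 1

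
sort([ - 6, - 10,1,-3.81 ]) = [ - 10, - 6, - 3.81,1 ] 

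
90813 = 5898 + 84915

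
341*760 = 259160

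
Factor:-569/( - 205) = 5^( - 1 )*41^( - 1 ) * 569^1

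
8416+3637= 12053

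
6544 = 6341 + 203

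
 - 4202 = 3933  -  8135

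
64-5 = 59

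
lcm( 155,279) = 1395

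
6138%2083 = 1972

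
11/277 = 11/277  =  0.04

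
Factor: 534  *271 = 2^1 * 3^1 * 89^1*271^1 = 144714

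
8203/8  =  1025+3/8 = 1025.38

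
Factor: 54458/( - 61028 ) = -2^( - 1)*11^( - 1)*19^(-1 )*373^1 = -373/418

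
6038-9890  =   - 3852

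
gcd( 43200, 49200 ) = 1200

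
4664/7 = 4664/7 = 666.29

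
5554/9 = 617 + 1/9 = 617.11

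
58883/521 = 58883/521=113.02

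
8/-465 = - 1 + 457/465 = - 0.02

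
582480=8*72810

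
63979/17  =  63979/17 = 3763.47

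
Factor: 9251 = 11^1*29^2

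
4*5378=21512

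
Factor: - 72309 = -3^1*24103^1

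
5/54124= 5/54124  =  0.00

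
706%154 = 90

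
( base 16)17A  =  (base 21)i0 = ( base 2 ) 101111010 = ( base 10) 378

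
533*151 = 80483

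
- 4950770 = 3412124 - 8362894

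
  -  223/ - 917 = 223/917 = 0.24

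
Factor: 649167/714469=3^1* 7^( - 3) * 353^1* 613^1*2083^(- 1) 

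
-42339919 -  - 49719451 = 7379532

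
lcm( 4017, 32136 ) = 32136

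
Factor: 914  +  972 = 1886 = 2^1*23^1*41^1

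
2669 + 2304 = 4973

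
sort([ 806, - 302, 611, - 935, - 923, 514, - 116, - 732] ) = [ - 935, - 923, - 732,-302, - 116,514, 611, 806 ] 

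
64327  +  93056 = 157383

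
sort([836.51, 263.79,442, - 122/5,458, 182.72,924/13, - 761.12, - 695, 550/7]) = [ - 761.12, - 695, - 122/5,924/13, 550/7,  182.72,263.79,442, 458, 836.51]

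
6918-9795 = - 2877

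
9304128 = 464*20052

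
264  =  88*3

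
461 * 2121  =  977781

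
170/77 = 2 + 16/77 = 2.21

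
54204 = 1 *54204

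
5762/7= 5762/7 = 823.14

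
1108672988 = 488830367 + 619842621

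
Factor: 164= 2^2*41^1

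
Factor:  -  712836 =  - 2^2*3^2* 19801^1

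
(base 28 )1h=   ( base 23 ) 1M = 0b101101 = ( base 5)140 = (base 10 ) 45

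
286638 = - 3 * ( - 95546) 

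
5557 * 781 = 4340017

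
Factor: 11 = 11^1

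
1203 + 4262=5465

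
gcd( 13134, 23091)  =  3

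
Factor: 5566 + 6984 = 2^1*5^2*251^1 = 12550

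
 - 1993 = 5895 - 7888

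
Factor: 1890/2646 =5^1*7^ (-1 ) = 5/7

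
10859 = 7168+3691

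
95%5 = 0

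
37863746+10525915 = 48389661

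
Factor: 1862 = 2^1*7^2 *19^1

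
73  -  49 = 24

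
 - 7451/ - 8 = 7451/8 = 931.38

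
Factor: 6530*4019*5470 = 143555062900 = 2^2* 5^2 * 547^1*653^1*4019^1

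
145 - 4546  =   - 4401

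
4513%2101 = 311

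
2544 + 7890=10434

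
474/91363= 474/91363 = 0.01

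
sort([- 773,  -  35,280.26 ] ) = [-773, - 35, 280.26 ] 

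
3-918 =  -  915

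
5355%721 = 308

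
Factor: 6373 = 6373^1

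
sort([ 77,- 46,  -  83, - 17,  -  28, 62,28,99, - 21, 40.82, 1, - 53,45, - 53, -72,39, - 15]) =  [-83, - 72, - 53,-53 , - 46,- 28, - 21, - 17, - 15,1,28,39, 40.82, 45, 62, 77, 99 ] 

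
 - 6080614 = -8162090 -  - 2081476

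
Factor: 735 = 3^1*5^1*7^2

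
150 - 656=- 506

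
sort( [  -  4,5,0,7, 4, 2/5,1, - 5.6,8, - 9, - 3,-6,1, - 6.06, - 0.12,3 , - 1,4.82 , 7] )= [ - 9, - 6.06, - 6, - 5.6,-4,-3, - 1,  -  0.12,0 , 2/5, 1, 1, 3, 4, 4.82, 5, 7, 7, 8]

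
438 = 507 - 69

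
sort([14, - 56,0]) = [ - 56,0 , 14 ] 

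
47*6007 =282329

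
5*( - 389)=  - 1945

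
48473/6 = 8078  +  5/6 = 8078.83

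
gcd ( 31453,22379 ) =1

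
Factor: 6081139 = 6081139^1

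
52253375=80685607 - 28432232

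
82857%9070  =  1227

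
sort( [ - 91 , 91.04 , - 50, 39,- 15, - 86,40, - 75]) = [ - 91  , -86, - 75, - 50, - 15,39, 40 , 91.04]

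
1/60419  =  1/60419 = 0.00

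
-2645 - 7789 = - 10434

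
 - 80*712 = -56960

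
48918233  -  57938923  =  -9020690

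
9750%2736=1542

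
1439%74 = 33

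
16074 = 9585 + 6489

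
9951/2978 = 3 + 1017/2978 = 3.34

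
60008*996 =59767968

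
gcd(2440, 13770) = 10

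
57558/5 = 57558/5 = 11511.60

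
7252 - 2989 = 4263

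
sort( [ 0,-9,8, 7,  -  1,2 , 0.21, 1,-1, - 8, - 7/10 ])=[  -  9,  -  8,- 1, - 1, - 7/10,0,0.21, 1, 2,7, 8]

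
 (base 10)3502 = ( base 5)103002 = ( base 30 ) 3qm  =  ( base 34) 310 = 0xDAE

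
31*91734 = 2843754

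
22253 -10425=11828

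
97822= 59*1658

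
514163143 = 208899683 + 305263460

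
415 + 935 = 1350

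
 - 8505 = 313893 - 322398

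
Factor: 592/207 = 2^4*3^( - 2 )*23^(-1 )*37^1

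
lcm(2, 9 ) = 18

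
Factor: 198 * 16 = 3168 =2^5*3^2*11^1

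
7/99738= 7/99738 = 0.00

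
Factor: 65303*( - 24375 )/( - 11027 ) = 1591760625/11027  =  3^1 * 5^4*7^1 *13^1*19^1*491^1*11027^(-1 ) 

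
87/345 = 29/115  =  0.25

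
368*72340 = 26621120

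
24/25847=24/25847  =  0.00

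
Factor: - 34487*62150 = - 2143367050 = - 2^1*5^2*11^1 * 113^1 * 34487^1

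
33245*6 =199470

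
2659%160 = 99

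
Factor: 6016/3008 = 2 = 2^1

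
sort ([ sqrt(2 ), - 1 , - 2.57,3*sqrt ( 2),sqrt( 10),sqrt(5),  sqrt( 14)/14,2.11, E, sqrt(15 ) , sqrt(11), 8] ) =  [ - 2.57,  -  1,sqrt( 14) /14,sqrt (2) , 2.11, sqrt (5),E,sqrt( 10), sqrt(11 ),sqrt(15) , 3 * sqrt ( 2),8] 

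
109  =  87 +22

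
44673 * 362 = 16171626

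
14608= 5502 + 9106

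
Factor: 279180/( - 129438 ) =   -  2^1 * 3^( - 1 )*5^1*11^1*17^( - 1 ) = - 110/51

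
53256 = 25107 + 28149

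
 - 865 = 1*( - 865 ) 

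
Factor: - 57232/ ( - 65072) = 73^1*83^( - 1 ) = 73/83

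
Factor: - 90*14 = -2^2*3^2*5^1* 7^1  =  - 1260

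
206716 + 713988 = 920704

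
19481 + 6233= 25714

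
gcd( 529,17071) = 1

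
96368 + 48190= 144558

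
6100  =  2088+4012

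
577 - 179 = 398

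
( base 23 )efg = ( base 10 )7767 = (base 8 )17127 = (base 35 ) 6BW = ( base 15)247c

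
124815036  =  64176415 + 60638621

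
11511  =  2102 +9409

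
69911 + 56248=126159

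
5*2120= 10600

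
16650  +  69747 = 86397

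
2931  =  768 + 2163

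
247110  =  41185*6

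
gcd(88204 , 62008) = 4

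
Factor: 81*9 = 3^6 = 729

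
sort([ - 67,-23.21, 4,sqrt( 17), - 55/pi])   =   [ - 67, - 23.21, - 55/pi,4, sqrt( 17 ) ] 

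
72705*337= 24501585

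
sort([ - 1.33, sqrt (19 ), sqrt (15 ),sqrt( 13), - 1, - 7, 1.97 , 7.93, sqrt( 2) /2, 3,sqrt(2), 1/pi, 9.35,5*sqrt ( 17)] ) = [-7, - 1.33, - 1, 1/pi,  sqrt(2) /2, sqrt(2), 1.97, 3,sqrt(13), sqrt( 15), sqrt (19 ),7.93, 9.35, 5*sqrt( 17) ] 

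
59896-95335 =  - 35439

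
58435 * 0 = 0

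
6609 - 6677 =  - 68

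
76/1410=38/705 = 0.05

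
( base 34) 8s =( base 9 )363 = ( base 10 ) 300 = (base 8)454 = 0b100101100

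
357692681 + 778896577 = 1136589258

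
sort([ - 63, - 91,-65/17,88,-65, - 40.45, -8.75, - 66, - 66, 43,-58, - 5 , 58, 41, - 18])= [  -  91, - 66, - 66, - 65, - 63,-58, - 40.45,-18, - 8.75, - 5, - 65/17, 41, 43,58, 88]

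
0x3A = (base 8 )72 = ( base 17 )37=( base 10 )58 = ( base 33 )1p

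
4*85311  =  341244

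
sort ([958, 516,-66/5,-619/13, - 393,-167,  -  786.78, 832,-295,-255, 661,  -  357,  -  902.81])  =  [  -  902.81,-786.78, -393 , - 357, - 295,-255, - 167,-619/13, - 66/5, 516,661, 832, 958] 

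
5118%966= 288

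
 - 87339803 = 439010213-526350016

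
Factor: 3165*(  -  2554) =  - 2^1*3^1*5^1 *211^1 * 1277^1 = - 8083410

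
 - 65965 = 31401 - 97366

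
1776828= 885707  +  891121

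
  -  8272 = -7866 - 406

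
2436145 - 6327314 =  - 3891169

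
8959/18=8959/18 = 497.72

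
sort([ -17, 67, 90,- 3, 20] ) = [ - 17,  -  3, 20, 67,90 ] 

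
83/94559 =83/94559 = 0.00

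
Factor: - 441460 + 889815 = 5^1*89671^1 = 448355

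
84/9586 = 42/4793  =  0.01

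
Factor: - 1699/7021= -7^( - 1 )*17^( - 1)*59^( - 1)*1699^1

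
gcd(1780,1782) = 2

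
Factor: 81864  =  2^3 * 3^3*379^1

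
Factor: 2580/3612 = 5/7 =5^1 * 7^(-1) 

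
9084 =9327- 243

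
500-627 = -127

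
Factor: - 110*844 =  - 92840 = - 2^3*5^1*11^1 * 211^1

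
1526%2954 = 1526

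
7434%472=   354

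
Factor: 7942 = 2^1*11^1*19^2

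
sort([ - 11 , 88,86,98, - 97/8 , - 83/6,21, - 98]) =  [ - 98, - 83/6, - 97/8, - 11,21 , 86,88, 98 ] 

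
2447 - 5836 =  -3389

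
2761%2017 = 744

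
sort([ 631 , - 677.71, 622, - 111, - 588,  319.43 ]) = [ - 677.71, - 588, - 111, 319.43, 622,631 ]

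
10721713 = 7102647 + 3619066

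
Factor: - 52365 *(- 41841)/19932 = 2^( -2)*3^2*5^1*11^( - 1)*151^( - 1)*3491^1*4649^1 = 730334655/6644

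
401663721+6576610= 408240331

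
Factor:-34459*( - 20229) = 3^1*11^1*17^1*  613^1*2027^1 =697071111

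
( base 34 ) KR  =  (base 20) 1f7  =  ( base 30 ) NH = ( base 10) 707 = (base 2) 1011000011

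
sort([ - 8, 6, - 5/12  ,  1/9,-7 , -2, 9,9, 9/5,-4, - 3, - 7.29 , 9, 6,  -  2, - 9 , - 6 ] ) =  [ - 9,-8,-7.29, - 7,-6,-4, - 3 ,-2,  -  2,-5/12,1/9,9/5,6, 6 , 9,9, 9 ] 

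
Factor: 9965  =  5^1*1993^1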